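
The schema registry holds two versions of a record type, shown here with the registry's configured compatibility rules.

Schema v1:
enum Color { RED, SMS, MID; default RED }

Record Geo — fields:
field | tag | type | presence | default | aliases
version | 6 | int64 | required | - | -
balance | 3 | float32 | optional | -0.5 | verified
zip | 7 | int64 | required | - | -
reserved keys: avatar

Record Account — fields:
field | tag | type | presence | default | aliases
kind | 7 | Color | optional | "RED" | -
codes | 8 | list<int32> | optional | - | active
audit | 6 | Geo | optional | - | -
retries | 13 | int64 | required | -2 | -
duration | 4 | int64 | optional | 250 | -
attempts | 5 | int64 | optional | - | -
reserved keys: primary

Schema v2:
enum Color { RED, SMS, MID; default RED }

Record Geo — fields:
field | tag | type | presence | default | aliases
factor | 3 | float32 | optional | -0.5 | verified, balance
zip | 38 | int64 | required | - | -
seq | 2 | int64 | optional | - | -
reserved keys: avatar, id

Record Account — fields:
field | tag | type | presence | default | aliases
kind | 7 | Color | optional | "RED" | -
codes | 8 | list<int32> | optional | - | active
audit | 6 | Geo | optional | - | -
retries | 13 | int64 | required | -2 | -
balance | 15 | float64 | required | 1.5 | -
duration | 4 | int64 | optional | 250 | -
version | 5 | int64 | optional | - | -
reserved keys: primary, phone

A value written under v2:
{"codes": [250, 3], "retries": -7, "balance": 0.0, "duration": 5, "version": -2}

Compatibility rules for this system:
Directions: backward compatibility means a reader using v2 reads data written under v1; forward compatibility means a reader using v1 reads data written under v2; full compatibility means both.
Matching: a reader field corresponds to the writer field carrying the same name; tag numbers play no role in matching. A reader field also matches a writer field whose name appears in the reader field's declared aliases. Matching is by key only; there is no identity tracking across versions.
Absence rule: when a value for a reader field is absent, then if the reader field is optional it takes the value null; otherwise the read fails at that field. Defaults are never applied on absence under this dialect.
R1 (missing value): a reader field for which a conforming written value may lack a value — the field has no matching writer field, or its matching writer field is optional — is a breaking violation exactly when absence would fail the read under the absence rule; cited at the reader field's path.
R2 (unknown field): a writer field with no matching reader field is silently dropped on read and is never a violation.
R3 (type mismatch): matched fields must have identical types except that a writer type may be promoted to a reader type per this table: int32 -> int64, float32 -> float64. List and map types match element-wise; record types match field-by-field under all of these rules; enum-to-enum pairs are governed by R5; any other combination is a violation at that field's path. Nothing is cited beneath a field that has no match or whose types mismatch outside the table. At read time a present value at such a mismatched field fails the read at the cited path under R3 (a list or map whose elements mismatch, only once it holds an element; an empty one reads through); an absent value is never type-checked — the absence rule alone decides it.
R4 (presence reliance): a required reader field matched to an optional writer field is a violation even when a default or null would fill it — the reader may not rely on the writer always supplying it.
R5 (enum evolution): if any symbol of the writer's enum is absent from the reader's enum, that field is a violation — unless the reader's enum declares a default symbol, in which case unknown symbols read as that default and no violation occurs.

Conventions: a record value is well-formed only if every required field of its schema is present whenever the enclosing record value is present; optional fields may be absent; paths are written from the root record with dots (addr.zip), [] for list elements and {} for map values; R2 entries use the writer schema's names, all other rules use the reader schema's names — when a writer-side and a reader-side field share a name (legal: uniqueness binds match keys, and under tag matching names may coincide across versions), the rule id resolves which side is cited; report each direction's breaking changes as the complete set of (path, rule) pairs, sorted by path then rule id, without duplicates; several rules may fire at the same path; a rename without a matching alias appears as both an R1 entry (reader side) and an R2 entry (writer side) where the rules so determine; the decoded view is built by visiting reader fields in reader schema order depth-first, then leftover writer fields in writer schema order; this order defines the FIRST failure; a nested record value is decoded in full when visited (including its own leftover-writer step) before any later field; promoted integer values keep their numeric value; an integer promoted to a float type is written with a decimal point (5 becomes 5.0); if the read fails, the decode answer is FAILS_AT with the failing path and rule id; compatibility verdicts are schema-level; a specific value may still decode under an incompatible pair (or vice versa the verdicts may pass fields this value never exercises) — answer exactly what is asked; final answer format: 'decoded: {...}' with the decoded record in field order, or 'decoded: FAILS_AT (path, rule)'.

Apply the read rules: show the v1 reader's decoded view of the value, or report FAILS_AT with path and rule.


decoded: {"kind": null, "codes": [250, 3], "audit": null, "retries": -7, "duration": 5, "attempts": null}

arrows below run writer -> reader for Account
migrating the Account value to v1:
  kind := null (absent, optional -> null)
  codes := [250, 3]
  audit := null (absent, optional -> null)
  retries := -7
  duration := 5
  attempts := null (absent, optional -> null)
  writer balance: unknown -> dropped
  writer version: unknown -> dropped
  => decoded: {"kind": null, "codes": [250, 3], "audit": null, "retries": -7, "duration": 5, "attempts": null}
diffs on Account not affecting the asked answer:
  field zip in record Geo: tag 7 changed to 38 -> no rule fires on it and the decoded Account view is identical with or without it
  removed field version from record Geo -> schema-level compatibility only; this Account value's decode is unchanged
  renamed field balance to factor in record Geo (alias balance declared on the renamed field) -> no rule fires on it and the decoded Account view is identical with or without it
  added field balance to record Account: required float64, tag 15, default 1.5 (in v2 it sits immediately before duration) -> schema-level compatibility only; this Account value's decode is unchanged
  added field seq to record Geo: optional int64, tag 2 (in v2 it sits last) -> no rule fires on it and the decoded Account view is identical with or without it


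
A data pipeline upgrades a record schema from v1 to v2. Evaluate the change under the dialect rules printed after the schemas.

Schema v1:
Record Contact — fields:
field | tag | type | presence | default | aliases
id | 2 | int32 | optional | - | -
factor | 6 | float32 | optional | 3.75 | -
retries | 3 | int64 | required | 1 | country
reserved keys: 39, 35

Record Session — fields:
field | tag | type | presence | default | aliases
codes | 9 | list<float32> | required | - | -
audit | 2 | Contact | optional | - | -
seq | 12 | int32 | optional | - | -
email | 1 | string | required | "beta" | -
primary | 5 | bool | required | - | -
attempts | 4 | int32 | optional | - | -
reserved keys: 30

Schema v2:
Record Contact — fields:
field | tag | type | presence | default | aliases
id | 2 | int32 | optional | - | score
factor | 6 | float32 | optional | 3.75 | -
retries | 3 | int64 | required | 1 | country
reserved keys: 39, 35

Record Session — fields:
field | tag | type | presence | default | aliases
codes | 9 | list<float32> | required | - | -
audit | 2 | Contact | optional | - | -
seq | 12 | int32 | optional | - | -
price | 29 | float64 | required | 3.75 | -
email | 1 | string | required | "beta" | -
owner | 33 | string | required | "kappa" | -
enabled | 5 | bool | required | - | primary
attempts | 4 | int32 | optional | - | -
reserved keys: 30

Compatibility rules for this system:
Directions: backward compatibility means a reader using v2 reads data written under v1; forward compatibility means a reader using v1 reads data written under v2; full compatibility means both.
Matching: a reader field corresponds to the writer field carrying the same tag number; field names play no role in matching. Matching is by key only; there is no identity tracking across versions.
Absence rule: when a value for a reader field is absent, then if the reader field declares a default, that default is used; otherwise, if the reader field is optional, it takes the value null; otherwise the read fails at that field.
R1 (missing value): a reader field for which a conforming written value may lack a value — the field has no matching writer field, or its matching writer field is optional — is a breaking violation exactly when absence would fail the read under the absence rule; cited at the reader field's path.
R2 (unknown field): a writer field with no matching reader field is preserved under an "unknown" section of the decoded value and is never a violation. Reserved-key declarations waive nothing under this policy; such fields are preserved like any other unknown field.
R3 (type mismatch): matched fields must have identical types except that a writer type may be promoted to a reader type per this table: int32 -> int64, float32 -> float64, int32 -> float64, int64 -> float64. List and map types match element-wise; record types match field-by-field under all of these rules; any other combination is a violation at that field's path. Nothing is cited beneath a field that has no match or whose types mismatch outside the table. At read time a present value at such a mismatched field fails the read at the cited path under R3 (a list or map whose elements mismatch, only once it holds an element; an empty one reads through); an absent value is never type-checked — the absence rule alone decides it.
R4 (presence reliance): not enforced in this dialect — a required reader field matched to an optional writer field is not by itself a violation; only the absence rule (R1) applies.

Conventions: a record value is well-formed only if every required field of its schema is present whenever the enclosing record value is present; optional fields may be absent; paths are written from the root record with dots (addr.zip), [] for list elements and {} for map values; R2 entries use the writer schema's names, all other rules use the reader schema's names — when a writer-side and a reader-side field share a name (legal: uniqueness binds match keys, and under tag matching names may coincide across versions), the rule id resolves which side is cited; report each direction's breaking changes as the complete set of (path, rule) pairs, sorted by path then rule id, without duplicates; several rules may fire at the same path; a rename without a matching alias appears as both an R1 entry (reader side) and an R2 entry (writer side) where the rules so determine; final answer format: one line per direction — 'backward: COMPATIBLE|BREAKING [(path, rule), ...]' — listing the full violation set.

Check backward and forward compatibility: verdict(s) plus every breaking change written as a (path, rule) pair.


each type pair in Session: writer, then reader
backward for Session (reader v2, writer v1):
  codes: list<float32> -> list<float32>, writer required; from codes
  audit: Contact -> Contact, writer optional; from audit
  seq: int32 -> int32, writer optional; from seq
  no writer field matches reader price
  email: string -> string, writer required; from email
  no writer field matches reader owner
  enabled: bool -> bool, writer required; from primary
  attempts: int32 -> int32, writer optional; from attempts
  audit.id: int32 -> int32, writer optional; from audit.id
  audit.factor: float32 -> float32, writer optional; from audit.factor
  audit.retries: int64 -> int64, writer required; from audit.retries
  nothing fires on Session: backward is COMPATIBLE
forward for Session (reader v1, writer v2):
  codes: list<float32> -> list<float32>, writer required; from codes
  audit: Contact -> Contact, writer optional; from audit
  seq: int32 -> int32, writer optional; from seq
  email: string -> string, writer required; from email
  primary: bool -> bool, writer required; from enabled
  attempts: int32 -> int32, writer optional; from attempts
  writer price: unknown to reader
  writer owner: unknown to reader
  audit.id: int32 -> int32, writer optional; from audit.id
  audit.factor: float32 -> float32, writer optional; from audit.factor
  audit.retries: int64 -> int64, writer required; from audit.retries
  nothing fires on Session: forward is COMPATIBLE

backward: COMPATIBLE []; forward: COMPATIBLE []


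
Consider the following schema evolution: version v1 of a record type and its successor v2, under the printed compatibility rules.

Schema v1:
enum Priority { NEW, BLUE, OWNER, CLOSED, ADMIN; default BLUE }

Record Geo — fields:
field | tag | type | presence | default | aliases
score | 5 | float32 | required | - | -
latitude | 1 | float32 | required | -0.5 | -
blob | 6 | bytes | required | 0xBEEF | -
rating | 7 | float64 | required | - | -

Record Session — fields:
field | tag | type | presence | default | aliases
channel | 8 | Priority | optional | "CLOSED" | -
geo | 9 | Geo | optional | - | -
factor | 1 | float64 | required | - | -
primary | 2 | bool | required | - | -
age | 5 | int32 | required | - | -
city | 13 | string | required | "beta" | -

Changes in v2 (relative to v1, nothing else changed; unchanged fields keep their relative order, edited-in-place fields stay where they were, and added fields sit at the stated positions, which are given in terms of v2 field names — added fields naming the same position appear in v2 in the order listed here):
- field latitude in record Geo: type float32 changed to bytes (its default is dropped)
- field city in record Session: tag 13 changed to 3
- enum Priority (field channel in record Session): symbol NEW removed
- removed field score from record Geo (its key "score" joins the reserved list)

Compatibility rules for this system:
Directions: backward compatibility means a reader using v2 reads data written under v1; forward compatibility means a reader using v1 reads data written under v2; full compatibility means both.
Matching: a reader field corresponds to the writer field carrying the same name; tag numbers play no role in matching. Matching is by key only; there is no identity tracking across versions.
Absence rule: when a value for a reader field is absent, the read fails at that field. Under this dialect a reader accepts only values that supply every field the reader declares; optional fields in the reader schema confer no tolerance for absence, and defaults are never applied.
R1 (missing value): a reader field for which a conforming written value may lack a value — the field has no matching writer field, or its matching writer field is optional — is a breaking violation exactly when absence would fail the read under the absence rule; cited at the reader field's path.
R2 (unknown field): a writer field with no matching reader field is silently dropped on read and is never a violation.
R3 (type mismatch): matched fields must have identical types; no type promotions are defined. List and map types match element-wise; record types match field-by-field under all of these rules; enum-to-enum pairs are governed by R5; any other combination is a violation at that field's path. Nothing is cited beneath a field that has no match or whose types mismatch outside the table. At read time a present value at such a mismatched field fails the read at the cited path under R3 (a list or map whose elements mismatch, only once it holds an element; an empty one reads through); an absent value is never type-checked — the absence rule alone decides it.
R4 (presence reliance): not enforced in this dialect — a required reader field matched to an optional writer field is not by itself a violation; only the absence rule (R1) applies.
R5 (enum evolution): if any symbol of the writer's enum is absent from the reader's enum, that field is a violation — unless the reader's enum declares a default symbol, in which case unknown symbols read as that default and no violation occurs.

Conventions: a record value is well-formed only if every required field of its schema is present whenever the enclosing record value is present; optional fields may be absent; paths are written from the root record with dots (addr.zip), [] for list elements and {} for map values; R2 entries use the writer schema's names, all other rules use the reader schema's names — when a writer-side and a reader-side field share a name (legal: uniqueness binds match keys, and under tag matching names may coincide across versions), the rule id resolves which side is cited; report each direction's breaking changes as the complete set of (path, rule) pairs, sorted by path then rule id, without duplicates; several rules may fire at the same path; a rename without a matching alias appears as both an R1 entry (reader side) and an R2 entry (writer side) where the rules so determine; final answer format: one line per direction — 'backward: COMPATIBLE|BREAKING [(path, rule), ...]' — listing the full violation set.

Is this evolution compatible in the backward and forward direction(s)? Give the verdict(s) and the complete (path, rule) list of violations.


each type pair in Session: writer, then reader
backward for Session (reader v2, writer v1):
  Priority -> Priority, writer optional: channel aligns to channel
  Geo -> Geo, writer optional: geo aligns to geo
  float64 -> float64, writer required: factor aligns to factor
  bool -> bool, writer required: primary aligns to primary
  int32 -> int32, writer required: age aligns to age
  string -> string, writer required: city aligns to city
  float32 -> bytes, writer required: geo.latitude aligns to geo.latitude
  bytes -> bytes, writer required: geo.blob aligns to geo.blob
  float64 -> float64, writer required: geo.rating aligns to geo.rating
  writer geo.score: unknown to reader
  rule R1 violated at channel
  rule R1 violated at geo
  rule R3 violated at geo.latitude
  => backward: BREAKING (3)
forward for Session (reader v1, writer v2):
  Priority -> Priority, writer optional: channel aligns to channel
  Geo -> Geo, writer optional: geo aligns to geo
  float64 -> float64, writer required: factor aligns to factor
  bool -> bool, writer required: primary aligns to primary
  int32 -> int32, writer required: age aligns to age
  string -> string, writer required: city aligns to city
  geo.score: no writer-side match
  bytes -> float32, writer required: geo.latitude aligns to geo.latitude
  bytes -> bytes, writer required: geo.blob aligns to geo.blob
  float64 -> float64, writer required: geo.rating aligns to geo.rating
  rule R1 violated at channel
  rule R1 violated at geo
  rule R3 violated at geo.latitude
  rule R1 violated at geo.score
  => forward: BREAKING (4)

backward: BREAKING [(channel, R1), (geo, R1), (geo.latitude, R3)]; forward: BREAKING [(channel, R1), (geo, R1), (geo.latitude, R3), (geo.score, R1)]


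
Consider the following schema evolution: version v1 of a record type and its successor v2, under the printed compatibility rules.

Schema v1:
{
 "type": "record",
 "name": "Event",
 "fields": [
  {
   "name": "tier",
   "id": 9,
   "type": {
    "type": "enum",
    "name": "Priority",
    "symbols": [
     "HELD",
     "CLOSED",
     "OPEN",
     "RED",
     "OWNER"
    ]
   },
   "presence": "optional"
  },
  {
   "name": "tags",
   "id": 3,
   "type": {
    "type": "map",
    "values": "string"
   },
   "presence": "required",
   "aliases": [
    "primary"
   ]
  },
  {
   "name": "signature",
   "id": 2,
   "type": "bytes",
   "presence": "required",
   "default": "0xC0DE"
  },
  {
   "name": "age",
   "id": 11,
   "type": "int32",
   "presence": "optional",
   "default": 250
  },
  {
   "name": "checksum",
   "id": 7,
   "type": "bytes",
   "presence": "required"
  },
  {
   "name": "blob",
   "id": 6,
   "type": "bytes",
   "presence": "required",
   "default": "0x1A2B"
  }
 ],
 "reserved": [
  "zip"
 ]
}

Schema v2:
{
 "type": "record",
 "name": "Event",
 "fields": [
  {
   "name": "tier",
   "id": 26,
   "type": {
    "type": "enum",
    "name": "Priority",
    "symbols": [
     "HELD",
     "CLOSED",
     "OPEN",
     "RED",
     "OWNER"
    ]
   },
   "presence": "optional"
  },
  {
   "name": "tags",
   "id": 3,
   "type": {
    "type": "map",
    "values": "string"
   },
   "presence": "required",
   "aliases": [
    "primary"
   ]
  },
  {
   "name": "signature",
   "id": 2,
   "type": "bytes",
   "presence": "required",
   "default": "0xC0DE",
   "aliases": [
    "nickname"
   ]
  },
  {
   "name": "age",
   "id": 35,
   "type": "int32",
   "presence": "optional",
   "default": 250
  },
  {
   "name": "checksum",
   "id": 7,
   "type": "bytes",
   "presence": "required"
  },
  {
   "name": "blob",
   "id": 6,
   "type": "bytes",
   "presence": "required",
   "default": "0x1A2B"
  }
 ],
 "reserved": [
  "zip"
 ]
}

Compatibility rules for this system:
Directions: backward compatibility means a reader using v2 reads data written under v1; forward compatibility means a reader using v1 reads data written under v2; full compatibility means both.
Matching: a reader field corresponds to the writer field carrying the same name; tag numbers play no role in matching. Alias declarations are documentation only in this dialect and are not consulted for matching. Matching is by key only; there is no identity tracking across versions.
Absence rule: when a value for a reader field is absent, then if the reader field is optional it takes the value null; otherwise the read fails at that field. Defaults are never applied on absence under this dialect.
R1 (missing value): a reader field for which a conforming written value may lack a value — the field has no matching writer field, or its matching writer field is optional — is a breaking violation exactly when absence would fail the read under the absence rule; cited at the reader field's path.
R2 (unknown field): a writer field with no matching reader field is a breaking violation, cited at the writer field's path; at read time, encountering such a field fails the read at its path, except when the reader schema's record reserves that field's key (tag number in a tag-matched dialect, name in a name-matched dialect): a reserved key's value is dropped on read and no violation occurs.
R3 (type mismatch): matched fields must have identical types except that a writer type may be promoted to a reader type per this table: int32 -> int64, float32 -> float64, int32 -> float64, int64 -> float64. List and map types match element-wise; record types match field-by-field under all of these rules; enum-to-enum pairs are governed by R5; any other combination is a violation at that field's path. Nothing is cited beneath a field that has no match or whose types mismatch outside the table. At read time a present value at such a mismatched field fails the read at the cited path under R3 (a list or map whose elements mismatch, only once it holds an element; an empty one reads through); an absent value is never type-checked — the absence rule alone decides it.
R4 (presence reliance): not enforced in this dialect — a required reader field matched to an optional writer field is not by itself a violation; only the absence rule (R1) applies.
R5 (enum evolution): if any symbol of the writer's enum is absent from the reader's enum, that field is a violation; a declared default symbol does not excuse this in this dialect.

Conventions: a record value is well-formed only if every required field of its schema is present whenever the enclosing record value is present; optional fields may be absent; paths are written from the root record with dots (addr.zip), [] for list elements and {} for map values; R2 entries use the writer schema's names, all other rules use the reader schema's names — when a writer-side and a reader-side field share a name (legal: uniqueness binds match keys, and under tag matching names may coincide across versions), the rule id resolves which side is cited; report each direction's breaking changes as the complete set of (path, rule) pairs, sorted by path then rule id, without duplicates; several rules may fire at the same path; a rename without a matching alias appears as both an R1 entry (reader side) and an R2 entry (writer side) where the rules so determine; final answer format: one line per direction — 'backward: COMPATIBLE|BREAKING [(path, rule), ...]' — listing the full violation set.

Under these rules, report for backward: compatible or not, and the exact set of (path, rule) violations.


the writer's type comes first in each Event pair
backward for Event (reader v2, writer v1):
  Priority -> Priority, writer optional: tier aligns to tier
  map<string, string> -> map<string, string>, writer required: tags aligns to tags
  bytes -> bytes, writer required: signature aligns to signature
  int32 -> int32, writer optional: age aligns to age
  bytes -> bytes, writer required: checksum aligns to checksum
  bytes -> bytes, writer required: blob aligns to blob
  => backward: COMPATIBLE
the rest of the Event diff is inert for this question:
  field age in record Event: tag 11 changed to 35 -> fires no rule on Event, leaving the asked answer as it is
  field tier in record Event: tag 9 changed to 26 -> fires no rule on Event, leaving the asked answer as it is

backward: COMPATIBLE []


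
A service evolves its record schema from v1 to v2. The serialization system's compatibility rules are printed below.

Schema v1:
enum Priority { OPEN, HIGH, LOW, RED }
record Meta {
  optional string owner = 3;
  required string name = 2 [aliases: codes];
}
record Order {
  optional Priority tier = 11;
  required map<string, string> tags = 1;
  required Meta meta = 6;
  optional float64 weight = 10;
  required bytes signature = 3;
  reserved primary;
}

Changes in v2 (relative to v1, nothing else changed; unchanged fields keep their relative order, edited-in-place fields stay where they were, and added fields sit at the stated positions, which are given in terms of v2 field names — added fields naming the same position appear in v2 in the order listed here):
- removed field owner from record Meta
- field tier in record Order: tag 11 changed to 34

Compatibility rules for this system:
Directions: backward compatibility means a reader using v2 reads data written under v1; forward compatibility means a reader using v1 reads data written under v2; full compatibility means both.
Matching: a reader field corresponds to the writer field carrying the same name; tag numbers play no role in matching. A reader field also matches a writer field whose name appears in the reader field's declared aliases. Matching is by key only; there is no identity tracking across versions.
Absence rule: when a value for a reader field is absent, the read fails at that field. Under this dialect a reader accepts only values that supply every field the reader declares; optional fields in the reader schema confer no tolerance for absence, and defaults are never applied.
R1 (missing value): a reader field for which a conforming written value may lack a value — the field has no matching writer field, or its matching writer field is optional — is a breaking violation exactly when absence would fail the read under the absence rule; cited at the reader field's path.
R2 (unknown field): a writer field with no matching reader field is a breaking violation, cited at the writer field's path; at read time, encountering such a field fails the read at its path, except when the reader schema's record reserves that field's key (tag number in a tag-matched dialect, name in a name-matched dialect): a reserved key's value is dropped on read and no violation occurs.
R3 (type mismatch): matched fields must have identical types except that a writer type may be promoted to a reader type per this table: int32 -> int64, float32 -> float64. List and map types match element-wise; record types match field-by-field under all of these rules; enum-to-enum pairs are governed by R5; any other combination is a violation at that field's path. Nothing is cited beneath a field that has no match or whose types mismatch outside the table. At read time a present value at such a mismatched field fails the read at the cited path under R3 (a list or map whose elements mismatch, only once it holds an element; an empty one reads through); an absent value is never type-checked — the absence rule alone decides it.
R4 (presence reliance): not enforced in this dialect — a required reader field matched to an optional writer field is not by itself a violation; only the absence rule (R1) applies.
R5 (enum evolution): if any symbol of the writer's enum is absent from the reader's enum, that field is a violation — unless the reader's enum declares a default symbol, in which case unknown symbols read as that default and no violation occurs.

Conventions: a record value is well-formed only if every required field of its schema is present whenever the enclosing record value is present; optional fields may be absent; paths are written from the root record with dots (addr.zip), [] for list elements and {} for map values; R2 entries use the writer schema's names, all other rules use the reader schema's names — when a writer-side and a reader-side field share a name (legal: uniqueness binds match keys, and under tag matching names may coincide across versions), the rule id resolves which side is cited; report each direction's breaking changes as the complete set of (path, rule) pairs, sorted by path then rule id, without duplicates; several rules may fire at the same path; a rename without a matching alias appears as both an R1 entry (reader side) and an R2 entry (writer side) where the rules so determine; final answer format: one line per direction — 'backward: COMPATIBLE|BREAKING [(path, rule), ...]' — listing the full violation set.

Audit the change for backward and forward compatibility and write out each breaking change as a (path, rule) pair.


arrows below run writer -> reader for Order
backward analysis of Order with v2 as reader and v1 as writer:
  Priority -> Priority, writer optional: tier aligns to tier
  map<string, string> -> map<string, string>, writer required: tags aligns to tags
  Meta -> Meta, writer required: meta aligns to meta
  float64 -> float64, writer optional: weight aligns to weight
  bytes -> bytes, writer required: signature aligns to signature
  string -> string, writer required: meta.name aligns to meta.name
  meta.owner (writer side), unknown to reader
  breaking: (meta.owner, R2)
  breaking: (tier, R1)
  breaking: (weight, R1)
  => backward: BREAKING (3)
forward analysis of Order with v1 as reader and v2 as writer:
  Priority -> Priority, writer optional: tier aligns to tier
  map<string, string> -> map<string, string>, writer required: tags aligns to tags
  Meta -> Meta, writer required: meta aligns to meta
  float64 -> float64, writer optional: weight aligns to weight
  bytes -> bytes, writer required: signature aligns to signature
  meta.owner has no writer counterpart
  string -> string, writer required: meta.name aligns to meta.name
  breaking: (meta.owner, R1)
  breaking: (tier, R1)
  breaking: (weight, R1)
  => forward: BREAKING (3)

backward: BREAKING [(meta.owner, R2), (tier, R1), (weight, R1)]; forward: BREAKING [(meta.owner, R1), (tier, R1), (weight, R1)]


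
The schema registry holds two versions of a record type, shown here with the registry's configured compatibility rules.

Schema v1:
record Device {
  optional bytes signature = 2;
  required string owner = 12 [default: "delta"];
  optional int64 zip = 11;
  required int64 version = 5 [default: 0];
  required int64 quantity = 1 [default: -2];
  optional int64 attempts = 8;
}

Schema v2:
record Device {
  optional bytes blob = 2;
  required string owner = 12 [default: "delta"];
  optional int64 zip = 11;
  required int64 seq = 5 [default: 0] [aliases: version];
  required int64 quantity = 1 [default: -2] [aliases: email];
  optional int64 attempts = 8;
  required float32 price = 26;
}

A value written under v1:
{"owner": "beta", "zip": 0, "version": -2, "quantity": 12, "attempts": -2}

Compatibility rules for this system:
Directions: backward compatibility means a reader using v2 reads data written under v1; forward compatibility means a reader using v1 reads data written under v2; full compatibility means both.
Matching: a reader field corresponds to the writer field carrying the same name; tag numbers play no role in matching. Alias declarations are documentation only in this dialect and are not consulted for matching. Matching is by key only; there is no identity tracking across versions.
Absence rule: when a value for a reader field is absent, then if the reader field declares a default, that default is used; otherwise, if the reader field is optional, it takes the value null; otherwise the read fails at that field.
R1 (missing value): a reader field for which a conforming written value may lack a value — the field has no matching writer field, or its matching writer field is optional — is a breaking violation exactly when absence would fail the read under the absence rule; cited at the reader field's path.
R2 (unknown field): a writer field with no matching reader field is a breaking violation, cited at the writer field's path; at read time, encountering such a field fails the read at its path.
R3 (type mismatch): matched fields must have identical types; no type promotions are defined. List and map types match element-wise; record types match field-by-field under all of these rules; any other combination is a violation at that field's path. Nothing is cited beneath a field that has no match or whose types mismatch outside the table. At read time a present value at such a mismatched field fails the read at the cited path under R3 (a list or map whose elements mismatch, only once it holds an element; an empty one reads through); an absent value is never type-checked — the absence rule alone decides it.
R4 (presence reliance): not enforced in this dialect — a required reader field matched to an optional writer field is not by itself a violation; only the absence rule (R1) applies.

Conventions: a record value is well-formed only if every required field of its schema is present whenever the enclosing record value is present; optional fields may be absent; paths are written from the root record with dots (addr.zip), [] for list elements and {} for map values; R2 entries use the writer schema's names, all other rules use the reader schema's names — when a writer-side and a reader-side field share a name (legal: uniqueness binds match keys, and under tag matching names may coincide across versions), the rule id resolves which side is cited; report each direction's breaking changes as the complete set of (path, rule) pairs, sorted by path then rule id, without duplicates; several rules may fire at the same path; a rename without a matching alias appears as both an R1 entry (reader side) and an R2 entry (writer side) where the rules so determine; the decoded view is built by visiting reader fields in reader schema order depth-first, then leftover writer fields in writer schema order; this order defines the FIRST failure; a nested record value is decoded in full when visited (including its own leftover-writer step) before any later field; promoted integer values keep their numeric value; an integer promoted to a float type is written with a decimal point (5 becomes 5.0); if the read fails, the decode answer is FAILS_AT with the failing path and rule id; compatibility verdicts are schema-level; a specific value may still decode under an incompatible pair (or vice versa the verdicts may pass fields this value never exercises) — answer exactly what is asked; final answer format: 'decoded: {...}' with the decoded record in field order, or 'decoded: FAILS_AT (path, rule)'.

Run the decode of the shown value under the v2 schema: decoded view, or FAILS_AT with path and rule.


decoded: FAILS_AT (price, R1)

the writer's type comes first in each Device pair
migrating the Device value to v2:
  blob := null (not supplied -> null)
  owner := "beta"
  zip := 0
  seq := 0 (no value, default fills)
  quantity := 12
  attempts := -2
  read fails at price under R1 (no fill)
  => FAILS_AT (price, R1)
checking off the Device differences that do not matter here:
  renamed field version to seq in record Device (alias version declared on the renamed field) -> schema-level compatibility only; this Device value's decode is unchanged
  renamed field signature to blob in record Device -> schema-level compatibility only; this Device value's decode is unchanged


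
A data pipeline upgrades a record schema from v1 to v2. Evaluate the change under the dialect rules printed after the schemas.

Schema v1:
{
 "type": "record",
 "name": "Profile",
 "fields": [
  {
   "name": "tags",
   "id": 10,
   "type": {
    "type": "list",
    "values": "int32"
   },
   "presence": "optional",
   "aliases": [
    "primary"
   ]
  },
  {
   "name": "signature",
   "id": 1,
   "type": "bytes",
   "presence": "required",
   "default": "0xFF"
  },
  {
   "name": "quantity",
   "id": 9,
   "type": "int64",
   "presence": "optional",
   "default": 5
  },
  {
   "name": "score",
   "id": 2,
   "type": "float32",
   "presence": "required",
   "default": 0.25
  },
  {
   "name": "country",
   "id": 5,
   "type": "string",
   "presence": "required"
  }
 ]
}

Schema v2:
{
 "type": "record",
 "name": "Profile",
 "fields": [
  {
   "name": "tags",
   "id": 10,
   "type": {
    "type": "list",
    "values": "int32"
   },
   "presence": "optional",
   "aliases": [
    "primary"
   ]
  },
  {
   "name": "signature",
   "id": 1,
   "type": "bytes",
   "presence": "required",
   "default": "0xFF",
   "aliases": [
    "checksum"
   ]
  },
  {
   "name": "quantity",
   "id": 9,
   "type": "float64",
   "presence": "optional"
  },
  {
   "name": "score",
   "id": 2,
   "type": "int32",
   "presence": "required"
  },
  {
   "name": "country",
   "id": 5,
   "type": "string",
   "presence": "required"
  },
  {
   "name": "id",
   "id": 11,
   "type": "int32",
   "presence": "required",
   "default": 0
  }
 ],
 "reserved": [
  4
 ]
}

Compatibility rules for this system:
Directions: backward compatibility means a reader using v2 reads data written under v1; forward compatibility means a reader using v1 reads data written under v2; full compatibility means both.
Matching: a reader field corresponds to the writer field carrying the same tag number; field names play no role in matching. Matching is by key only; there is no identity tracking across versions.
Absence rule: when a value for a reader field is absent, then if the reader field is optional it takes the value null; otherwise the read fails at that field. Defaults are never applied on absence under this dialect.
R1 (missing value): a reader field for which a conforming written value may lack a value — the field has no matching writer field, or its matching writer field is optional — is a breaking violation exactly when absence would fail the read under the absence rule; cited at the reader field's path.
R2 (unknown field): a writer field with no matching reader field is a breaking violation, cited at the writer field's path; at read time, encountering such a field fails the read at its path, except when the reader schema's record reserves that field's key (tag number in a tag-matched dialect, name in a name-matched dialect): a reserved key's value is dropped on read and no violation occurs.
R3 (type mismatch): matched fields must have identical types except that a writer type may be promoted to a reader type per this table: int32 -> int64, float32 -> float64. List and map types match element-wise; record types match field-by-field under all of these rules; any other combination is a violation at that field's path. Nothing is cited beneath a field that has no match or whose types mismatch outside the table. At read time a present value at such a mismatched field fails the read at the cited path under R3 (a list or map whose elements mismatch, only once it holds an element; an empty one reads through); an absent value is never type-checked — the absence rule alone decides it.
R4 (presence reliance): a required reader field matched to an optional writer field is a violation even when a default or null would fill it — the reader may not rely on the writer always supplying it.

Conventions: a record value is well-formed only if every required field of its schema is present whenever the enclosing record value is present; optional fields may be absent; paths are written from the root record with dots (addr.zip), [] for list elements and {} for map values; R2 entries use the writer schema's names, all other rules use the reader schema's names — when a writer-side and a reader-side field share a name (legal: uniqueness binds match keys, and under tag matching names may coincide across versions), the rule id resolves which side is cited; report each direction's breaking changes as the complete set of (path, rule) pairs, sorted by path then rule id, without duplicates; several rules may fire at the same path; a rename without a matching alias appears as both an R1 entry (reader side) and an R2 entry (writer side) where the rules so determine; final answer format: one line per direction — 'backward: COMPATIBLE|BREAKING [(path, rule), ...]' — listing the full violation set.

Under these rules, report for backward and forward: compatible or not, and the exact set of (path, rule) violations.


the writer's type comes first in each Profile pair
checking backward for Profile: reader v2 against writer v1:
  list<int32> -> list<int32>, writer optional: tags aligns to tags
  bytes -> bytes, writer required: signature aligns to signature
  int64 -> float64, writer optional: quantity aligns to quantity
  float32 -> int32, writer required: score aligns to score
  string -> string, writer required: country aligns to country
  id has no writer counterpart
  breaking: (id, R1)
  breaking: (quantity, R3)
  breaking: (score, R3)
  backward on Profile therefore BREAKING (3)
checking forward for Profile: reader v1 against writer v2:
  list<int32> -> list<int32>, writer optional: tags aligns to tags
  bytes -> bytes, writer required: signature aligns to signature
  float64 -> int64, writer optional: quantity aligns to quantity
  int32 -> float32, writer required: score aligns to score
  string -> string, writer required: country aligns to country
  writer id: unknown to reader
  breaking: (id, R2)
  breaking: (quantity, R3)
  breaking: (score, R3)
  forward on Profile therefore BREAKING (3)

backward: BREAKING [(id, R1), (quantity, R3), (score, R3)]; forward: BREAKING [(id, R2), (quantity, R3), (score, R3)]
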